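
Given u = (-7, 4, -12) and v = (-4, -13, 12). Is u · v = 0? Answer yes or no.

u · v = (-7)·(-4) + 4·(-13) + (-12)·12 = 28 - 52 - 144 = -168
Nonzero, so the vectors are not orthogonal.

no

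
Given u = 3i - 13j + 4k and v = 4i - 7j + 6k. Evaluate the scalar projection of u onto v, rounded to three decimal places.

12.637

u · v = 3·4 + (-13)·(-7) + 4·6 = 12 + 91 + 24 = 127
|v| = √(16 + 49 + 36) = √101 ≈ 10.0499
comp_v u = 127 / √101 ≈ 12.637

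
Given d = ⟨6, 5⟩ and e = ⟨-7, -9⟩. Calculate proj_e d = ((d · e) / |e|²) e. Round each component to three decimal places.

(4.685, 6.023)

d · e = 6·(-7) + 5·(-9) = -42 - 45 = -87
|e|² = 49 + 81 = 130
proj_e d = (-87/130) · (-7, -9) ≈ (4.685, 6.023)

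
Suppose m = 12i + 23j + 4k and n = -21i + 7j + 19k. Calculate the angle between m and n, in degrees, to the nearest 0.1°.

m · n = 12·(-21) + 23·7 + 4·19 = -252 + 161 + 76 = -15
|m|² = 144 + 529 + 16 = 689,  |m| = √689 ≈ 26.248809
|n|² = 441 + 49 + 361 = 851,  |n| = √851 ≈ 29.171904
cos θ = -15 / (26.248809 · 29.171904) ≈ -0.01959
θ = arccos(-0.01959) ≈ 91.1°

91.1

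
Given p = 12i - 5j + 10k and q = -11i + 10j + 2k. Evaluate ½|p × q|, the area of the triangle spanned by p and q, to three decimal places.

i: (-5)·2 - 10·10 = -10 - 100 = -110
j: 10·(-11) - 12·2 = -110 - 24 = -134
k: 12·10 - (-5)·(-11) = 120 - 55 = 65
p × q = (-110, -134, 65)
|p × q| = √((-110)² + (-134)² + 65²) = √34281 ≈ 185.1513
area = ½ · 185.1513 ≈ 92.576

92.576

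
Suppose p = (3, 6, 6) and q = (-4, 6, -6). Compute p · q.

-12

p · q = 3·(-4) + 6·6 + 6·(-6) = -12 + 36 - 36 = -12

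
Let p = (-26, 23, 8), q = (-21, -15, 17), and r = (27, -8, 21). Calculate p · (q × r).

29938

q × r:
i: (-15)·21 - 17·(-8) = -315 - (-136) = -179
j: 17·27 - (-21)·21 = 459 - (-441) = 900
k: (-21)·(-8) - (-15)·27 = 168 - (-405) = 573
q × r = (-179, 900, 573)
p · (q × r) = (-26)·(-179) + 23·900 + 8·573 = 4654 + 20700 + 4584 = 29938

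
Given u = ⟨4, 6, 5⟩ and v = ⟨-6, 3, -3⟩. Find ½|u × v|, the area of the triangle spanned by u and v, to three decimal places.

30.484

i: 6·(-3) - 5·3 = -18 - 15 = -33
j: 5·(-6) - 4·(-3) = -30 - (-12) = -18
k: 4·3 - 6·(-6) = 12 - (-36) = 48
u × v = (-33, -18, 48)
|u × v| = √((-33)² + (-18)² + 48²) = √3717 ≈ 60.9672
area = ½ · 60.9672 ≈ 30.484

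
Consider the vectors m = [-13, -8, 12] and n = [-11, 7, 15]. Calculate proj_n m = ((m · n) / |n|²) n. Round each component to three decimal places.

m · n = (-13)·(-11) + (-8)·7 + 12·15 = 143 - 56 + 180 = 267
|n|² = 121 + 49 + 225 = 395
proj_n m = (267/395) · (-11, 7, 15) ≈ (-7.435, 4.732, 10.139)

(-7.435, 4.732, 10.139)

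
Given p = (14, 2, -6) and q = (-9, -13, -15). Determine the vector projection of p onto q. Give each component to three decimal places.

p · q = 14·(-9) + 2·(-13) + (-6)·(-15) = -126 - 26 + 90 = -62
|q|² = 81 + 169 + 225 = 475
proj_q p = (-62/475) · (-9, -13, -15) ≈ (1.175, 1.697, 1.958)

(1.175, 1.697, 1.958)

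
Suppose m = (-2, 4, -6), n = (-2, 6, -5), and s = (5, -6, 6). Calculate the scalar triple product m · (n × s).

n × s:
i: 6·6 - (-5)·(-6) = 36 - 30 = 6
j: (-5)·5 - (-2)·6 = -25 - (-12) = -13
k: (-2)·(-6) - 6·5 = 12 - 30 = -18
n × s = (6, -13, -18)
m · (n × s) = (-2)·6 + 4·(-13) + (-6)·(-18) = -12 - 52 + 108 = 44

44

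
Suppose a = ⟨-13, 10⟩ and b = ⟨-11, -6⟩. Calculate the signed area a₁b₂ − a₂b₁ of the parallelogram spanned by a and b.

188

(-13)·(-6) - 10·(-11) = 78 - (-110) = 188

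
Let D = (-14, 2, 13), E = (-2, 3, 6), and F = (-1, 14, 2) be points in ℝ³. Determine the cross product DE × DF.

DE = (12, 1, -7)
DF = (13, 12, -11)
i: 1·(-11) - (-7)·12 = -11 - (-84) = 73
j: (-7)·13 - 12·(-11) = -91 - (-132) = 41
k: 12·12 - 1·13 = 144 - 13 = 131
DE × DF = (73, 41, 131)

(73, 41, 131)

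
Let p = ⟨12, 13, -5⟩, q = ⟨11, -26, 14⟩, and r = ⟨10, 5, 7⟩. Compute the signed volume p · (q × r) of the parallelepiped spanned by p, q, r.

q × r:
i: (-26)·7 - 14·5 = -182 - 70 = -252
j: 14·10 - 11·7 = 140 - 77 = 63
k: 11·5 - (-26)·10 = 55 - (-260) = 315
q × r = (-252, 63, 315)
p · (q × r) = 12·(-252) + 13·63 + (-5)·315 = -3024 + 819 - 1575 = -3780

-3780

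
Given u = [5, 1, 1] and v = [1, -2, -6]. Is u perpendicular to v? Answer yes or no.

no

u · v = 5·1 + 1·(-2) + 1·(-6) = 5 - 2 - 6 = -3
Nonzero, so the vectors are not orthogonal.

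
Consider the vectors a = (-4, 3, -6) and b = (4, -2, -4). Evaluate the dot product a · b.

a · b = (-4)·4 + 3·(-2) + (-6)·(-4) = -16 - 6 + 24 = 2

2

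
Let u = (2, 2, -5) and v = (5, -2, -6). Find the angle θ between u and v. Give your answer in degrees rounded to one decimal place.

39.0

u · v = 2·5 + 2·(-2) + (-5)·(-6) = 10 - 4 + 30 = 36
|u|² = 4 + 4 + 25 = 33,  |u| = √33 ≈ 5.744563
|v|² = 25 + 4 + 36 = 65,  |v| = √65 ≈ 8.062258
cos θ = 36 / (5.744563 · 8.062258) ≈ 0.77730
θ = arccos(0.77730) ≈ 39.0°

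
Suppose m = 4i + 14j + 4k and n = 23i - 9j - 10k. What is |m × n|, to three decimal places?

395.479

i: 14·(-10) - 4·(-9) = -140 - (-36) = -104
j: 4·23 - 4·(-10) = 92 - (-40) = 132
k: 4·(-9) - 14·23 = -36 - 322 = -358
m × n = (-104, 132, -358)
|m × n| = √((-104)² + 132² + (-358)²) = √156404 ≈ 395.4795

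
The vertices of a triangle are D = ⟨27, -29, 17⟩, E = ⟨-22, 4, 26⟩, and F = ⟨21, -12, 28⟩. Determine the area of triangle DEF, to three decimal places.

DE = (-49, 33, 9),  DF = (-6, 17, 11)
i: 33·11 - 9·17 = 363 - 153 = 210
j: 9·(-6) - (-49)·11 = -54 - (-539) = 485
k: (-49)·17 - 33·(-6) = -833 - (-198) = -635
DE × DF = (210, 485, -635)
|DE × DF| = √682550 ≈ 826.1658
area = ½ · 826.1658 ≈ 413.083

413.083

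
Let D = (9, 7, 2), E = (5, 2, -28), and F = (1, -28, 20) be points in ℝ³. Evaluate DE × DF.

(-1140, 312, 100)

DE = (-4, -5, -30)
DF = (-8, -35, 18)
i: (-5)·18 - (-30)·(-35) = -90 - 1050 = -1140
j: (-30)·(-8) - (-4)·18 = 240 - (-72) = 312
k: (-4)·(-35) - (-5)·(-8) = 140 - 40 = 100
DE × DF = (-1140, 312, 100)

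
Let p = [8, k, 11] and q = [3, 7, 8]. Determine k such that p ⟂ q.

-16

p · q = 8·3 + k·7 + 11·8 = 112 + 7k
Set equal to 0: 7k = -112, so k = -16.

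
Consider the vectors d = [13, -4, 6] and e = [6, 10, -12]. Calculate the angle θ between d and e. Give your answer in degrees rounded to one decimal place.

97.9

d · e = 13·6 + (-4)·10 + 6·(-12) = 78 - 40 - 72 = -34
|d|² = 169 + 16 + 36 = 221,  |d| = √221 ≈ 14.866069
|e|² = 36 + 100 + 144 = 280,  |e| = √280 ≈ 16.733201
cos θ = -34 / (14.866069 · 16.733201) ≈ -0.13668
θ = arccos(-0.13668) ≈ 97.9°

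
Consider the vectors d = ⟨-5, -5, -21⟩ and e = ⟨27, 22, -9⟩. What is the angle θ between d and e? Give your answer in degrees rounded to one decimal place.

94.0

d · e = (-5)·27 + (-5)·22 + (-21)·(-9) = -135 - 110 + 189 = -56
|d|² = 25 + 25 + 441 = 491,  |d| = √491 ≈ 22.158520
|e|² = 729 + 484 + 81 = 1294,  |e| = √1294 ≈ 35.972211
cos θ = -56 / (22.158520 · 35.972211) ≈ -0.07026
θ = arccos(-0.07026) ≈ 94.0°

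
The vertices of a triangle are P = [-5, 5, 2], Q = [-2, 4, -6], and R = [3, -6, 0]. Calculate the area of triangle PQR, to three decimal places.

53.350

PQ = (3, -1, -8),  PR = (8, -11, -2)
i: (-1)·(-2) - (-8)·(-11) = 2 - 88 = -86
j: (-8)·8 - 3·(-2) = -64 - (-6) = -58
k: 3·(-11) - (-1)·8 = -33 - (-8) = -25
PQ × PR = (-86, -58, -25)
|PQ × PR| = √11385 ≈ 106.7005
area = ½ · 106.7005 ≈ 53.350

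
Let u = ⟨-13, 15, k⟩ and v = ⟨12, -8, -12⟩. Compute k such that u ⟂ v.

u · v = (-13)·12 + 15·(-8) + k·(-12) = -276 - 12k
Set equal to 0: -12k = 276, so k = -23.

-23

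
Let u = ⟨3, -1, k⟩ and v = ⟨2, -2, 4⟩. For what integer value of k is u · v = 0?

u · v = 3·2 + (-1)·(-2) + k·4 = 8 + 4k
Set equal to 0: 4k = -8, so k = -2.

-2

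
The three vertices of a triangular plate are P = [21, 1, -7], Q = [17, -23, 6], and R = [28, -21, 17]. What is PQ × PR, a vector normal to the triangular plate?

PQ = (-4, -24, 13)
PR = (7, -22, 24)
i: (-24)·24 - 13·(-22) = -576 - (-286) = -290
j: 13·7 - (-4)·24 = 91 - (-96) = 187
k: (-4)·(-22) - (-24)·7 = 88 - (-168) = 256
PQ × PR = (-290, 187, 256)

(-290, 187, 256)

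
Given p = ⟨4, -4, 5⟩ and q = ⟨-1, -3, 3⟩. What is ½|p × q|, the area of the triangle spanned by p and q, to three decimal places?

11.769

i: (-4)·3 - 5·(-3) = -12 - (-15) = 3
j: 5·(-1) - 4·3 = -5 - 12 = -17
k: 4·(-3) - (-4)·(-1) = -12 - 4 = -16
p × q = (3, -17, -16)
|p × q| = √(3² + (-17)² + (-16)²) = √554 ≈ 23.5372
area = ½ · 23.5372 ≈ 11.769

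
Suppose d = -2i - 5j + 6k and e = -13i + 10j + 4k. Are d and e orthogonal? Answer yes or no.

d · e = (-2)·(-13) + (-5)·10 + 6·4 = 26 - 50 + 24 = 0
Zero, so the vectors are orthogonal.

yes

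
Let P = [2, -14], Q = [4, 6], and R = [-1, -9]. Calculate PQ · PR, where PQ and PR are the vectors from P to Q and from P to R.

94

PQ = Q − P = (2, 20)
PR = R − P = (-3, 5)
PQ · PR = 2·(-3) + 20·5 = -6 + 100 = 94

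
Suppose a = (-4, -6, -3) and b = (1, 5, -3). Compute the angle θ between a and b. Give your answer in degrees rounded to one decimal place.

a · b = (-4)·1 + (-6)·5 + (-3)·(-3) = -4 - 30 + 9 = -25
|a|² = 16 + 36 + 9 = 61,  |a| = √61 ≈ 7.810250
|b|² = 1 + 25 + 9 = 35,  |b| = √35 ≈ 5.916080
cos θ = -25 / (7.810250 · 5.916080) ≈ -0.54105
θ = arccos(-0.54105) ≈ 122.8°

122.8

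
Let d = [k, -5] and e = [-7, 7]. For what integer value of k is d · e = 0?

d · e = k·(-7) + (-5)·7 = -35 - 7k
Set equal to 0: -7k = 35, so k = -5.

-5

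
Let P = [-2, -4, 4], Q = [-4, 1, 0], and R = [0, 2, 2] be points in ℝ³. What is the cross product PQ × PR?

(14, -12, -22)

PQ = (-2, 5, -4)
PR = (2, 6, -2)
i: 5·(-2) - (-4)·6 = -10 - (-24) = 14
j: (-4)·2 - (-2)·(-2) = -8 - 4 = -12
k: (-2)·6 - 5·2 = -12 - 10 = -22
PQ × PR = (14, -12, -22)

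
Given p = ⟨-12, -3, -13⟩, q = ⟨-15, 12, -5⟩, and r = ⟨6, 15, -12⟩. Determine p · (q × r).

q × r:
i: 12·(-12) - (-5)·15 = -144 - (-75) = -69
j: (-5)·6 - (-15)·(-12) = -30 - 180 = -210
k: (-15)·15 - 12·6 = -225 - 72 = -297
q × r = (-69, -210, -297)
p · (q × r) = (-12)·(-69) + (-3)·(-210) + (-13)·(-297) = 828 + 630 + 3861 = 5319

5319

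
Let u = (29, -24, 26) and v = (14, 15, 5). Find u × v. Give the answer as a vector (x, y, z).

i: (-24)·5 - 26·15 = -120 - 390 = -510
j: 26·14 - 29·5 = 364 - 145 = 219
k: 29·15 - (-24)·14 = 435 - (-336) = 771
u × v = (-510, 219, 771)

(-510, 219, 771)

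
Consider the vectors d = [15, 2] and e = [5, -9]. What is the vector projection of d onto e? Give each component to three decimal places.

(2.689, -4.840)

d · e = 15·5 + 2·(-9) = 75 - 18 = 57
|e|² = 25 + 81 = 106
proj_e d = (57/106) · (5, -9) ≈ (2.689, -4.840)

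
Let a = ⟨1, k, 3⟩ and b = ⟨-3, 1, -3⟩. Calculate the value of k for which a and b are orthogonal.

a · b = 1·(-3) + k·1 + 3·(-3) = -12 + 1k
Set equal to 0: 1k = 12, so k = 12.

12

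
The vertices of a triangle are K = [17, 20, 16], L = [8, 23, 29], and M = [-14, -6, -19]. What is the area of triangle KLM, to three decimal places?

KL = (-9, 3, 13),  KM = (-31, -26, -35)
i: 3·(-35) - 13·(-26) = -105 - (-338) = 233
j: 13·(-31) - (-9)·(-35) = -403 - 315 = -718
k: (-9)·(-26) - 3·(-31) = 234 - (-93) = 327
KL × KM = (233, -718, 327)
|KL × KM| = √676742 ≈ 822.6433
area = ½ · 822.6433 ≈ 411.322

411.322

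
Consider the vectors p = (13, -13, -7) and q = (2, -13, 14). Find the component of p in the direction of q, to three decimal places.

5.050

p · q = 13·2 + (-13)·(-13) + (-7)·14 = 26 + 169 - 98 = 97
|q| = √(4 + 169 + 196) = √369 ≈ 19.2094
comp_q p = 97 / √369 ≈ 5.050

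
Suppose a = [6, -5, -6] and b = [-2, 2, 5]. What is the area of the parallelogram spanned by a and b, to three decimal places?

i: (-5)·5 - (-6)·2 = -25 - (-12) = -13
j: (-6)·(-2) - 6·5 = 12 - 30 = -18
k: 6·2 - (-5)·(-2) = 12 - 10 = 2
a × b = (-13, -18, 2)
|a × b| = √((-13)² + (-18)² + 2²) = √497 ≈ 22.2935

22.293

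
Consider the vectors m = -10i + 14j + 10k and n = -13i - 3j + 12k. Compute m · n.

m · n = (-10)·(-13) + 14·(-3) + 10·12 = 130 - 42 + 120 = 208

208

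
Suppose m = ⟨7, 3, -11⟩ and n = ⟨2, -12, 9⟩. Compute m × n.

(-105, -85, -90)

i: 3·9 - (-11)·(-12) = 27 - 132 = -105
j: (-11)·2 - 7·9 = -22 - 63 = -85
k: 7·(-12) - 3·2 = -84 - 6 = -90
m × n = (-105, -85, -90)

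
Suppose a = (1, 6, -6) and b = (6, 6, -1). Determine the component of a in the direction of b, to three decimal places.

5.618

a · b = 1·6 + 6·6 + (-6)·(-1) = 6 + 36 + 6 = 48
|b| = √(36 + 36 + 1) = √73 ≈ 8.5440
comp_b a = 48 / √73 ≈ 5.618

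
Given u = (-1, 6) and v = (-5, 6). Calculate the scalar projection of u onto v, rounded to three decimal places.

u · v = (-1)·(-5) + 6·6 = 5 + 36 = 41
|v| = √(25 + 36) = √61 ≈ 7.8102
comp_v u = 41 / √61 ≈ 5.250

5.250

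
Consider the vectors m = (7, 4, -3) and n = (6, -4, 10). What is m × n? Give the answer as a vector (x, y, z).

(28, -88, -52)

i: 4·10 - (-3)·(-4) = 40 - 12 = 28
j: (-3)·6 - 7·10 = -18 - 70 = -88
k: 7·(-4) - 4·6 = -28 - 24 = -52
m × n = (28, -88, -52)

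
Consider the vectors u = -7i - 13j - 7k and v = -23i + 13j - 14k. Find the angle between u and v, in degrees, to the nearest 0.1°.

u · v = (-7)·(-23) + (-13)·13 + (-7)·(-14) = 161 - 169 + 98 = 90
|u|² = 49 + 169 + 49 = 267,  |u| = √267 ≈ 16.340135
|v|² = 529 + 169 + 196 = 894,  |v| = √894 ≈ 29.899833
cos θ = 90 / (16.340135 · 29.899833) ≈ 0.18421
θ = arccos(0.18421) ≈ 79.4°

79.4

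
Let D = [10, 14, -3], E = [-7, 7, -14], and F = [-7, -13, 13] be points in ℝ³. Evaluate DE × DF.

DE = (-17, -7, -11)
DF = (-17, -27, 16)
i: (-7)·16 - (-11)·(-27) = -112 - 297 = -409
j: (-11)·(-17) - (-17)·16 = 187 - (-272) = 459
k: (-17)·(-27) - (-7)·(-17) = 459 - 119 = 340
DE × DF = (-409, 459, 340)

(-409, 459, 340)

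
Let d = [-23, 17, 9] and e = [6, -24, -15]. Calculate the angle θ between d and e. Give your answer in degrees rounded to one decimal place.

141.7

d · e = (-23)·6 + 17·(-24) + 9·(-15) = -138 - 408 - 135 = -681
|d|² = 529 + 289 + 81 = 899,  |d| = √899 ≈ 29.983329
|e|² = 36 + 576 + 225 = 837,  |e| = √837 ≈ 28.930952
cos θ = -681 / (29.983329 · 28.930952) ≈ -0.78506
θ = arccos(-0.78506) ≈ 141.7°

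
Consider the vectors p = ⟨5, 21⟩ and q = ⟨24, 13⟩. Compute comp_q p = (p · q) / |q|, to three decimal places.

14.398

p · q = 5·24 + 21·13 = 120 + 273 = 393
|q| = √(576 + 169) = √745 ≈ 27.2947
comp_q p = 393 / √745 ≈ 14.398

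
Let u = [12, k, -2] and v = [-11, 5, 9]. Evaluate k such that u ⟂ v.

u · v = 12·(-11) + k·5 + (-2)·9 = -150 + 5k
Set equal to 0: 5k = 150, so k = 30.

30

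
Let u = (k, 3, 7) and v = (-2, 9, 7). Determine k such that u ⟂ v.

38

u · v = k·(-2) + 3·9 + 7·7 = 76 - 2k
Set equal to 0: -2k = -76, so k = 38.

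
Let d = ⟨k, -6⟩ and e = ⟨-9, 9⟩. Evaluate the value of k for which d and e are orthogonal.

-6

d · e = k·(-9) + (-6)·9 = -54 - 9k
Set equal to 0: -9k = 54, so k = -6.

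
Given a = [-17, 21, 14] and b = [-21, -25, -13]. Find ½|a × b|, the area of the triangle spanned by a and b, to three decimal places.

505.250

i: 21·(-13) - 14·(-25) = -273 - (-350) = 77
j: 14·(-21) - (-17)·(-13) = -294 - 221 = -515
k: (-17)·(-25) - 21·(-21) = 425 - (-441) = 866
a × b = (77, -515, 866)
|a × b| = √(77² + (-515)² + 866²) = √1021110 ≈ 1010.4999
area = ½ · 1010.4999 ≈ 505.250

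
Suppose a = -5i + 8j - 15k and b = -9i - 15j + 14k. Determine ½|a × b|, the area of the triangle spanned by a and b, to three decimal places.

138.205

i: 8·14 - (-15)·(-15) = 112 - 225 = -113
j: (-15)·(-9) - (-5)·14 = 135 - (-70) = 205
k: (-5)·(-15) - 8·(-9) = 75 - (-72) = 147
a × b = (-113, 205, 147)
|a × b| = √((-113)² + 205² + 147²) = √76403 ≈ 276.4109
area = ½ · 276.4109 ≈ 138.205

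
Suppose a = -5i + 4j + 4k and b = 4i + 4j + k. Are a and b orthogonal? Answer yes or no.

a · b = (-5)·4 + 4·4 + 4·1 = -20 + 16 + 4 = 0
Zero, so the vectors are orthogonal.

yes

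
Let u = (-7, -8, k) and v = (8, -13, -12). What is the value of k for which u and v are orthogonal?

4

u · v = (-7)·8 + (-8)·(-13) + k·(-12) = 48 - 12k
Set equal to 0: -12k = -48, so k = 4.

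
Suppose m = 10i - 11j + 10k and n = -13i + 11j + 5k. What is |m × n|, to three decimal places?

i: (-11)·5 - 10·11 = -55 - 110 = -165
j: 10·(-13) - 10·5 = -130 - 50 = -180
k: 10·11 - (-11)·(-13) = 110 - 143 = -33
m × n = (-165, -180, -33)
|m × n| = √((-165)² + (-180)² + (-33)²) = √60714 ≈ 246.4021

246.402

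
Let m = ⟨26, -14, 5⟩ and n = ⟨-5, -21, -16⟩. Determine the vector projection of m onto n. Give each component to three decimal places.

(-0.582, -2.443, -1.861)

m · n = 26·(-5) + (-14)·(-21) + 5·(-16) = -130 + 294 - 80 = 84
|n|² = 25 + 441 + 256 = 722
proj_n m = (84/722) · (-5, -21, -16) ≈ (-0.582, -2.443, -1.861)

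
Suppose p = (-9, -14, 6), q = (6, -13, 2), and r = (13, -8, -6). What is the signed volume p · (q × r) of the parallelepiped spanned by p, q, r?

-988

q × r:
i: (-13)·(-6) - 2·(-8) = 78 - (-16) = 94
j: 2·13 - 6·(-6) = 26 - (-36) = 62
k: 6·(-8) - (-13)·13 = -48 - (-169) = 121
q × r = (94, 62, 121)
p · (q × r) = (-9)·94 + (-14)·62 + 6·121 = -846 - 868 + 726 = -988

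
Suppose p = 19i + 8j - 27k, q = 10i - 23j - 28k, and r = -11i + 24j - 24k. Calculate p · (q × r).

q × r:
i: (-23)·(-24) - (-28)·24 = 552 - (-672) = 1224
j: (-28)·(-11) - 10·(-24) = 308 - (-240) = 548
k: 10·24 - (-23)·(-11) = 240 - 253 = -13
q × r = (1224, 548, -13)
p · (q × r) = 19·1224 + 8·548 + (-27)·(-13) = 23256 + 4384 + 351 = 27991

27991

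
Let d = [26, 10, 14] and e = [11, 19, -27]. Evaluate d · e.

98

d · e = 26·11 + 10·19 + 14·(-27) = 286 + 190 - 378 = 98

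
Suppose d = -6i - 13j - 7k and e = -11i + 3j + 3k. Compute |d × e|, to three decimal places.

187.803

i: (-13)·3 - (-7)·3 = -39 - (-21) = -18
j: (-7)·(-11) - (-6)·3 = 77 - (-18) = 95
k: (-6)·3 - (-13)·(-11) = -18 - 143 = -161
d × e = (-18, 95, -161)
|d × e| = √((-18)² + 95² + (-161)²) = √35270 ≈ 187.8031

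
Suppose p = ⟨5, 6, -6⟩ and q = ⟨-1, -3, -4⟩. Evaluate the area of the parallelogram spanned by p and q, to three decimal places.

i: 6·(-4) - (-6)·(-3) = -24 - 18 = -42
j: (-6)·(-1) - 5·(-4) = 6 - (-20) = 26
k: 5·(-3) - 6·(-1) = -15 - (-6) = -9
p × q = (-42, 26, -9)
|p × q| = √((-42)² + 26² + (-9)²) = √2521 ≈ 50.2096

50.210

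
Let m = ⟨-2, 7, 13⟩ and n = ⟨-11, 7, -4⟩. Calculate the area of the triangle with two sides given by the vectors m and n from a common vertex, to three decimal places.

i: 7·(-4) - 13·7 = -28 - 91 = -119
j: 13·(-11) - (-2)·(-4) = -143 - 8 = -151
k: (-2)·7 - 7·(-11) = -14 - (-77) = 63
m × n = (-119, -151, 63)
|m × n| = √((-119)² + (-151)² + 63²) = √40931 ≈ 202.3141
area = ½ · 202.3141 ≈ 101.157

101.157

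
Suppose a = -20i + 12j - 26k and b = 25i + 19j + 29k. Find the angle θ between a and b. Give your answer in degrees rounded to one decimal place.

133.4

a · b = (-20)·25 + 12·19 + (-26)·29 = -500 + 228 - 754 = -1026
|a|² = 400 + 144 + 676 = 1220,  |a| = √1220 ≈ 34.928498
|b|² = 625 + 361 + 841 = 1827,  |b| = √1827 ≈ 42.743421
cos θ = -1026 / (34.928498 · 42.743421) ≈ -0.68722
θ = arccos(-0.68722) ≈ 133.4°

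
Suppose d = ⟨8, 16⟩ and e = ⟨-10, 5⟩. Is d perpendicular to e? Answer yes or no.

yes

d · e = 8·(-10) + 16·5 = -80 + 80 = 0
Zero, so the vectors are orthogonal.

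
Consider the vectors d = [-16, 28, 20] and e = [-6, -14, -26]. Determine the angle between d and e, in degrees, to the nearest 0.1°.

d · e = (-16)·(-6) + 28·(-14) + 20·(-26) = 96 - 392 - 520 = -816
|d|² = 256 + 784 + 400 = 1440,  |d| = √1440 ≈ 37.947332
|e|² = 36 + 196 + 676 = 908,  |e| = √908 ≈ 30.133038
cos θ = -816 / (37.947332 · 30.133038) ≈ -0.71362
θ = arccos(-0.71362) ≈ 135.5°

135.5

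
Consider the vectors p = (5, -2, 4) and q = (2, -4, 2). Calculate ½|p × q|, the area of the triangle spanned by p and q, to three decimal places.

i: (-2)·2 - 4·(-4) = -4 - (-16) = 12
j: 4·2 - 5·2 = 8 - 10 = -2
k: 5·(-4) - (-2)·2 = -20 - (-4) = -16
p × q = (12, -2, -16)
|p × q| = √(12² + (-2)² + (-16)²) = √404 ≈ 20.0998
area = ½ · 20.0998 ≈ 10.050

10.050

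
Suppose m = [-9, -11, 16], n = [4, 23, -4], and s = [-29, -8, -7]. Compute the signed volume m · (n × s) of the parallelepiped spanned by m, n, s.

10313

n × s:
i: 23·(-7) - (-4)·(-8) = -161 - 32 = -193
j: (-4)·(-29) - 4·(-7) = 116 - (-28) = 144
k: 4·(-8) - 23·(-29) = -32 - (-667) = 635
n × s = (-193, 144, 635)
m · (n × s) = (-9)·(-193) + (-11)·144 + 16·635 = 1737 - 1584 + 10160 = 10313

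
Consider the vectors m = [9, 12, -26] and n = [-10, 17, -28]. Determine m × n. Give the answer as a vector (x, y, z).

(106, 512, 273)

i: 12·(-28) - (-26)·17 = -336 - (-442) = 106
j: (-26)·(-10) - 9·(-28) = 260 - (-252) = 512
k: 9·17 - 12·(-10) = 153 - (-120) = 273
m × n = (106, 512, 273)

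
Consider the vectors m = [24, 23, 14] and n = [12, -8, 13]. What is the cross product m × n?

(411, -144, -468)

i: 23·13 - 14·(-8) = 299 - (-112) = 411
j: 14·12 - 24·13 = 168 - 312 = -144
k: 24·(-8) - 23·12 = -192 - 276 = -468
m × n = (411, -144, -468)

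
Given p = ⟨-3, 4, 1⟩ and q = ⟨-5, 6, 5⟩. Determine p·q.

44

p · q = (-3)·(-5) + 4·6 + 1·5 = 15 + 24 + 5 = 44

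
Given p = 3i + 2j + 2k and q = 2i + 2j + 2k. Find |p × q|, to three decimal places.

i: 2·2 - 2·2 = 4 - 4 = 0
j: 2·2 - 3·2 = 4 - 6 = -2
k: 3·2 - 2·2 = 6 - 4 = 2
p × q = (0, -2, 2)
|p × q| = √(0² + (-2)² + 2²) = √8 ≈ 2.8284

2.828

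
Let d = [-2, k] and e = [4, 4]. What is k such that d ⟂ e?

2

d · e = (-2)·4 + k·4 = -8 + 4k
Set equal to 0: 4k = 8, so k = 2.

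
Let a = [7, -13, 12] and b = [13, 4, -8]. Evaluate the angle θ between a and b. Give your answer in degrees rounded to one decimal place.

a · b = 7·13 + (-13)·4 + 12·(-8) = 91 - 52 - 96 = -57
|a|² = 49 + 169 + 144 = 362,  |a| = √362 ≈ 19.026298
|b|² = 169 + 16 + 64 = 249,  |b| = √249 ≈ 15.779734
cos θ = -57 / (19.026298 · 15.779734) ≈ -0.18985
θ = arccos(-0.18985) ≈ 100.9°

100.9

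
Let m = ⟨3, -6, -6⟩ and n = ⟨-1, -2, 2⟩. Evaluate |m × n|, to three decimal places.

26.833

i: (-6)·2 - (-6)·(-2) = -12 - 12 = -24
j: (-6)·(-1) - 3·2 = 6 - 6 = 0
k: 3·(-2) - (-6)·(-1) = -6 - 6 = -12
m × n = (-24, 0, -12)
|m × n| = √((-24)² + 0² + (-12)²) = √720 ≈ 26.8328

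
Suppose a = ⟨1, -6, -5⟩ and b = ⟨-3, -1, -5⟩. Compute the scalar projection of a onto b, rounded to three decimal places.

a · b = 1·(-3) + (-6)·(-1) + (-5)·(-5) = -3 + 6 + 25 = 28
|b| = √(9 + 1 + 25) = √35 ≈ 5.9161
comp_b a = 28 / √35 ≈ 4.733

4.733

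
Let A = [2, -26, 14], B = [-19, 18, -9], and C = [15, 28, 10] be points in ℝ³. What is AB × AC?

(1066, -383, -1706)

AB = (-21, 44, -23)
AC = (13, 54, -4)
i: 44·(-4) - (-23)·54 = -176 - (-1242) = 1066
j: (-23)·13 - (-21)·(-4) = -299 - 84 = -383
k: (-21)·54 - 44·13 = -1134 - 572 = -1706
AB × AC = (1066, -383, -1706)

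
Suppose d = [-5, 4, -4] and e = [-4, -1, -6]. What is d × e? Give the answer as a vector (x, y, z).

(-28, -14, 21)

i: 4·(-6) - (-4)·(-1) = -24 - 4 = -28
j: (-4)·(-4) - (-5)·(-6) = 16 - 30 = -14
k: (-5)·(-1) - 4·(-4) = 5 - (-16) = 21
d × e = (-28, -14, 21)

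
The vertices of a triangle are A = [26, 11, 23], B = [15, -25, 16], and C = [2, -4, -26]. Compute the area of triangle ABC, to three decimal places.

919.038

AB = (-11, -36, -7),  AC = (-24, -15, -49)
i: (-36)·(-49) - (-7)·(-15) = 1764 - 105 = 1659
j: (-7)·(-24) - (-11)·(-49) = 168 - 539 = -371
k: (-11)·(-15) - (-36)·(-24) = 165 - 864 = -699
AB × AC = (1659, -371, -699)
|AB × AC| = √3378523 ≈ 1838.0759
area = ½ · 1838.0759 ≈ 919.038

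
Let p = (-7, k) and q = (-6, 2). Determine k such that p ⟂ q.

p · q = (-7)·(-6) + k·2 = 42 + 2k
Set equal to 0: 2k = -42, so k = -21.

-21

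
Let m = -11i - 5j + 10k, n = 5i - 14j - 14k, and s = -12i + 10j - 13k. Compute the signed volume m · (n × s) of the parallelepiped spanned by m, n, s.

-5887

n × s:
i: (-14)·(-13) - (-14)·10 = 182 - (-140) = 322
j: (-14)·(-12) - 5·(-13) = 168 - (-65) = 233
k: 5·10 - (-14)·(-12) = 50 - 168 = -118
n × s = (322, 233, -118)
m · (n × s) = (-11)·322 + (-5)·233 + 10·(-118) = -3542 - 1165 - 1180 = -5887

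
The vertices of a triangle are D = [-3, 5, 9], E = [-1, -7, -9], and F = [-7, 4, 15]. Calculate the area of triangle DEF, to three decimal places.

DE = (2, -12, -18),  DF = (-4, -1, 6)
i: (-12)·6 - (-18)·(-1) = -72 - 18 = -90
j: (-18)·(-4) - 2·6 = 72 - 12 = 60
k: 2·(-1) - (-12)·(-4) = -2 - 48 = -50
DE × DF = (-90, 60, -50)
|DE × DF| = √14200 ≈ 119.1638
area = ½ · 119.1638 ≈ 59.582

59.582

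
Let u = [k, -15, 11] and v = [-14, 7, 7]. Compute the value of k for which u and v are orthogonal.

u · v = k·(-14) + (-15)·7 + 11·7 = -28 - 14k
Set equal to 0: -14k = 28, so k = -2.

-2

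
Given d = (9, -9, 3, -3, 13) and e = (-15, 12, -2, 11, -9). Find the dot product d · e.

d · e = 9·(-15) + (-9)·12 + 3·(-2) + (-3)·11 + 13·(-9) = -135 - 108 - 6 - 33 - 117 = -399

-399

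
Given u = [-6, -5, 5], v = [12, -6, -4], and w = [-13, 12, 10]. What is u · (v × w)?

742

v × w:
i: (-6)·10 - (-4)·12 = -60 - (-48) = -12
j: (-4)·(-13) - 12·10 = 52 - 120 = -68
k: 12·12 - (-6)·(-13) = 144 - 78 = 66
v × w = (-12, -68, 66)
u · (v × w) = (-6)·(-12) + (-5)·(-68) + 5·66 = 72 + 340 + 330 = 742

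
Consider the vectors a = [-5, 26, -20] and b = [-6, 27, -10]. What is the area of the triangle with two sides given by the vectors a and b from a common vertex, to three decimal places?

i: 26·(-10) - (-20)·27 = -260 - (-540) = 280
j: (-20)·(-6) - (-5)·(-10) = 120 - 50 = 70
k: (-5)·27 - 26·(-6) = -135 - (-156) = 21
a × b = (280, 70, 21)
|a × b| = √(280² + 70² + 21²) = √83741 ≈ 289.3804
area = ½ · 289.3804 ≈ 144.690

144.690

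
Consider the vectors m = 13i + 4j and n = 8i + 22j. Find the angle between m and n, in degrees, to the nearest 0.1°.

m · n = 13·8 + 4·22 = 104 + 88 = 192
|m|² = 169 + 16 = 185,  |m| = √185 ≈ 13.601471
|n|² = 64 + 484 = 548,  |n| = √548 ≈ 23.409400
cos θ = 192 / (13.601471 · 23.409400) ≈ 0.60301
θ = arccos(0.60301) ≈ 52.9°

52.9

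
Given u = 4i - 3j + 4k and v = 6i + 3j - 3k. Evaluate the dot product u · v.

u · v = 4·6 + (-3)·3 + 4·(-3) = 24 - 9 - 12 = 3

3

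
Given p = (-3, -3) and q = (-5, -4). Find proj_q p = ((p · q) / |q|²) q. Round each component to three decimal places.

(-3.293, -2.634)

p · q = (-3)·(-5) + (-3)·(-4) = 15 + 12 = 27
|q|² = 25 + 16 = 41
proj_q p = (27/41) · (-5, -4) ≈ (-3.293, -2.634)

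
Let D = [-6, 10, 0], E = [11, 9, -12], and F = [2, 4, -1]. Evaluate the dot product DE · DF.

DE = E − D = (17, -1, -12)
DF = F − D = (8, -6, -1)
DE · DF = 17·8 + (-1)·(-6) + (-12)·(-1) = 136 + 6 + 12 = 154

154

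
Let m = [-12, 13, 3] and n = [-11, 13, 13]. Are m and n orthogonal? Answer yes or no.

m · n = (-12)·(-11) + 13·13 + 3·13 = 132 + 169 + 39 = 340
Nonzero, so the vectors are not orthogonal.

no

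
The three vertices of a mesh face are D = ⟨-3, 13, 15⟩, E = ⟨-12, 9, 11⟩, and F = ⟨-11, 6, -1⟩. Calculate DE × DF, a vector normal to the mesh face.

DE = (-9, -4, -4)
DF = (-8, -7, -16)
i: (-4)·(-16) - (-4)·(-7) = 64 - 28 = 36
j: (-4)·(-8) - (-9)·(-16) = 32 - 144 = -112
k: (-9)·(-7) - (-4)·(-8) = 63 - 32 = 31
DE × DF = (36, -112, 31)

(36, -112, 31)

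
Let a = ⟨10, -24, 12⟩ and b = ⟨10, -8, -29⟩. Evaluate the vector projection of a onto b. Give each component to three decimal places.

a · b = 10·10 + (-24)·(-8) + 12·(-29) = 100 + 192 - 348 = -56
|b|² = 100 + 64 + 841 = 1005
proj_b a = (-56/1005) · (10, -8, -29) ≈ (-0.557, 0.446, 1.616)

(-0.557, 0.446, 1.616)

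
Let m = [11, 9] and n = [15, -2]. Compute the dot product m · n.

m · n = 11·15 + 9·(-2) = 165 - 18 = 147

147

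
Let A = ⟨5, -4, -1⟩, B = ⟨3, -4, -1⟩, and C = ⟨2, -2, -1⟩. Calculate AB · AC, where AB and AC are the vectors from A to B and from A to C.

AB = B − A = (-2, 0, 0)
AC = C − A = (-3, 2, 0)
AB · AC = (-2)·(-3) + 0·2 + 0·0 = 6 + 0 + 0 = 6

6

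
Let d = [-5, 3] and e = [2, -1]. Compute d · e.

-13

d · e = (-5)·2 + 3·(-1) = -10 - 3 = -13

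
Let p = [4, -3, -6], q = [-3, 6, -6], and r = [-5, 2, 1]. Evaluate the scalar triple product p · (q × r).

-171

q × r:
i: 6·1 - (-6)·2 = 6 - (-12) = 18
j: (-6)·(-5) - (-3)·1 = 30 - (-3) = 33
k: (-3)·2 - 6·(-5) = -6 - (-30) = 24
q × r = (18, 33, 24)
p · (q × r) = 4·18 + (-3)·33 + (-6)·24 = 72 - 99 - 144 = -171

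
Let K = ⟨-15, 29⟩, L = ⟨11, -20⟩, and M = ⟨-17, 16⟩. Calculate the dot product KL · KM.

585

KL = L − K = (26, -49)
KM = M − K = (-2, -13)
KL · KM = 26·(-2) + (-49)·(-13) = -52 + 637 = 585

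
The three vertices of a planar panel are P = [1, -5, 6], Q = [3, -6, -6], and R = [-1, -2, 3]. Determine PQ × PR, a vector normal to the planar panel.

PQ = (2, -1, -12)
PR = (-2, 3, -3)
i: (-1)·(-3) - (-12)·3 = 3 - (-36) = 39
j: (-12)·(-2) - 2·(-3) = 24 - (-6) = 30
k: 2·3 - (-1)·(-2) = 6 - 2 = 4
PQ × PR = (39, 30, 4)

(39, 30, 4)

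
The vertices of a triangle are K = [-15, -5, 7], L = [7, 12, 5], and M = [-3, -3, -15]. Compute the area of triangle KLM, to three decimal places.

305.819

KL = (22, 17, -2),  KM = (12, 2, -22)
i: 17·(-22) - (-2)·2 = -374 - (-4) = -370
j: (-2)·12 - 22·(-22) = -24 - (-484) = 460
k: 22·2 - 17·12 = 44 - 204 = -160
KL × KM = (-370, 460, -160)
|KL × KM| = √374100 ≈ 611.6371
area = ½ · 611.6371 ≈ 305.819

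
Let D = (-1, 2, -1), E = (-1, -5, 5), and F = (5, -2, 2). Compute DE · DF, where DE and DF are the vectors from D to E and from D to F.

46

DE = E − D = (0, -7, 6)
DF = F − D = (6, -4, 3)
DE · DF = 0·6 + (-7)·(-4) + 6·3 = 0 + 28 + 18 = 46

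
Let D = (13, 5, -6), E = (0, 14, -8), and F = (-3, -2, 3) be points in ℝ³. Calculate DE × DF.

(67, 149, 235)

DE = (-13, 9, -2)
DF = (-16, -7, 9)
i: 9·9 - (-2)·(-7) = 81 - 14 = 67
j: (-2)·(-16) - (-13)·9 = 32 - (-117) = 149
k: (-13)·(-7) - 9·(-16) = 91 - (-144) = 235
DE × DF = (67, 149, 235)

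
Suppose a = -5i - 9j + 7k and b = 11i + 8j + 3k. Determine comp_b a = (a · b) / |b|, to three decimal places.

a · b = (-5)·11 + (-9)·8 + 7·3 = -55 - 72 + 21 = -106
|b| = √(121 + 64 + 9) = √194 ≈ 13.9284
comp_b a = -106 / √194 ≈ -7.610

-7.610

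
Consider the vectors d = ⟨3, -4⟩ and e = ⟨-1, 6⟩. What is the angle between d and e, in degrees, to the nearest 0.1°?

d · e = 3·(-1) + (-4)·6 = -3 - 24 = -27
|d|² = 9 + 16 = 25,  |d| = √25 ≈ 5.000000
|e|² = 1 + 36 = 37,  |e| = √37 ≈ 6.082763
cos θ = -27 / (5.000000 · 6.082763) ≈ -0.88775
θ = arccos(-0.88775) ≈ 152.6°

152.6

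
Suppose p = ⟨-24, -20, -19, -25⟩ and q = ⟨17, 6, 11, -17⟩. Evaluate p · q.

-312

p · q = (-24)·17 + (-20)·6 + (-19)·11 + (-25)·(-17) = -408 - 120 - 209 + 425 = -312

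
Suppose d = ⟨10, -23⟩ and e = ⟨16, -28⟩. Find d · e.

804

d · e = 10·16 + (-23)·(-28) = 160 + 644 = 804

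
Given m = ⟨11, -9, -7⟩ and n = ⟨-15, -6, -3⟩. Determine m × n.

i: (-9)·(-3) - (-7)·(-6) = 27 - 42 = -15
j: (-7)·(-15) - 11·(-3) = 105 - (-33) = 138
k: 11·(-6) - (-9)·(-15) = -66 - 135 = -201
m × n = (-15, 138, -201)

(-15, 138, -201)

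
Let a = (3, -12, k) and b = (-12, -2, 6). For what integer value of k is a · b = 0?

a · b = 3·(-12) + (-12)·(-2) + k·6 = -12 + 6k
Set equal to 0: 6k = 12, so k = 2.

2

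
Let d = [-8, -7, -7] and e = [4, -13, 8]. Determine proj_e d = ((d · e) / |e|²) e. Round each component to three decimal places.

(0.048, -0.157, 0.096)

d · e = (-8)·4 + (-7)·(-13) + (-7)·8 = -32 + 91 - 56 = 3
|e|² = 16 + 169 + 64 = 249
proj_e d = (3/249) · (4, -13, 8) ≈ (0.048, -0.157, 0.096)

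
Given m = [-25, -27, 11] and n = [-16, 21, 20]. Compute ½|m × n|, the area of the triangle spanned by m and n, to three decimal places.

635.466

i: (-27)·20 - 11·21 = -540 - 231 = -771
j: 11·(-16) - (-25)·20 = -176 - (-500) = 324
k: (-25)·21 - (-27)·(-16) = -525 - 432 = -957
m × n = (-771, 324, -957)
|m × n| = √((-771)² + 324² + (-957)²) = √1615266 ≈ 1270.9312
area = ½ · 1270.9312 ≈ 635.466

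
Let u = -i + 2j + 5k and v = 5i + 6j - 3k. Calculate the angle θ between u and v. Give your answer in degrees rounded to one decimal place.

100.1

u · v = (-1)·5 + 2·6 + 5·(-3) = -5 + 12 - 15 = -8
|u|² = 1 + 4 + 25 = 30,  |u| = √30 ≈ 5.477226
|v|² = 25 + 36 + 9 = 70,  |v| = √70 ≈ 8.366600
cos θ = -8 / (5.477226 · 8.366600) ≈ -0.17457
θ = arccos(-0.17457) ≈ 100.1°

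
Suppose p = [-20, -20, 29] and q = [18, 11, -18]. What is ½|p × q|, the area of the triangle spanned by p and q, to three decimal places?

109.001

i: (-20)·(-18) - 29·11 = 360 - 319 = 41
j: 29·18 - (-20)·(-18) = 522 - 360 = 162
k: (-20)·11 - (-20)·18 = -220 - (-360) = 140
p × q = (41, 162, 140)
|p × q| = √(41² + 162² + 140²) = √47525 ≈ 218.0023
area = ½ · 218.0023 ≈ 109.001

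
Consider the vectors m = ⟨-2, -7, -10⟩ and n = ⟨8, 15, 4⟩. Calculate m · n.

m · n = (-2)·8 + (-7)·15 + (-10)·4 = -16 - 105 - 40 = -161

-161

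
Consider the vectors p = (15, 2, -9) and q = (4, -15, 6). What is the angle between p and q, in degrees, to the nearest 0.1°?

p · q = 15·4 + 2·(-15) + (-9)·6 = 60 - 30 - 54 = -24
|p|² = 225 + 4 + 81 = 310,  |p| = √310 ≈ 17.606817
|q|² = 16 + 225 + 36 = 277,  |q| = √277 ≈ 16.643317
cos θ = -24 / (17.606817 · 16.643317) ≈ -0.08190
θ = arccos(-0.08190) ≈ 94.7°

94.7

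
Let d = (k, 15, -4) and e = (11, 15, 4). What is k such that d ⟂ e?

-19

d · e = k·11 + 15·15 + (-4)·4 = 209 + 11k
Set equal to 0: 11k = -209, so k = -19.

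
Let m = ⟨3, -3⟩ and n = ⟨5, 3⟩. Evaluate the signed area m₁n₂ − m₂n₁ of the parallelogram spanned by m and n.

3·3 - (-3)·5 = 9 - (-15) = 24

24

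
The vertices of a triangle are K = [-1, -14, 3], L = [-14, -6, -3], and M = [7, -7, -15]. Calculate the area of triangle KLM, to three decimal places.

KL = (-13, 8, -6),  KM = (8, 7, -18)
i: 8·(-18) - (-6)·7 = -144 - (-42) = -102
j: (-6)·8 - (-13)·(-18) = -48 - 234 = -282
k: (-13)·7 - 8·8 = -91 - 64 = -155
KL × KM = (-102, -282, -155)
|KL × KM| = √113953 ≈ 337.5693
area = ½ · 337.5693 ≈ 168.785

168.785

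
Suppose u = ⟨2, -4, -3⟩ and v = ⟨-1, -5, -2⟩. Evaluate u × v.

i: (-4)·(-2) - (-3)·(-5) = 8 - 15 = -7
j: (-3)·(-1) - 2·(-2) = 3 - (-4) = 7
k: 2·(-5) - (-4)·(-1) = -10 - 4 = -14
u × v = (-7, 7, -14)

(-7, 7, -14)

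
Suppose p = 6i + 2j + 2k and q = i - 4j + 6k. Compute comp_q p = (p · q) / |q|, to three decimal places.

1.374

p · q = 6·1 + 2·(-4) + 2·6 = 6 - 8 + 12 = 10
|q| = √(1 + 16 + 36) = √53 ≈ 7.2801
comp_q p = 10 / √53 ≈ 1.374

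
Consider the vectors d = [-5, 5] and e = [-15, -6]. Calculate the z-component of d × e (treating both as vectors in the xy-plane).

(-5)·(-6) - 5·(-15) = 30 - (-75) = 105

105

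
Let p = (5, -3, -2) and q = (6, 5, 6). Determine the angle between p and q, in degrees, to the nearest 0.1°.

p · q = 5·6 + (-3)·5 + (-2)·6 = 30 - 15 - 12 = 3
|p|² = 25 + 9 + 4 = 38,  |p| = √38 ≈ 6.164414
|q|² = 36 + 25 + 36 = 97,  |q| = √97 ≈ 9.848858
cos θ = 3 / (6.164414 · 9.848858) ≈ 0.04941
θ = arccos(0.04941) ≈ 87.2°

87.2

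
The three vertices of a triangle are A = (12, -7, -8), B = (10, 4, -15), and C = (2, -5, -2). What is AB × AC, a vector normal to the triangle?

(80, 82, 106)

AB = (-2, 11, -7)
AC = (-10, 2, 6)
i: 11·6 - (-7)·2 = 66 - (-14) = 80
j: (-7)·(-10) - (-2)·6 = 70 - (-12) = 82
k: (-2)·2 - 11·(-10) = -4 - (-110) = 106
AB × AC = (80, 82, 106)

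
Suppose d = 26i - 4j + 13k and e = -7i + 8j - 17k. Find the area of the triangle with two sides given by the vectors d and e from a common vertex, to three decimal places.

i: (-4)·(-17) - 13·8 = 68 - 104 = -36
j: 13·(-7) - 26·(-17) = -91 - (-442) = 351
k: 26·8 - (-4)·(-7) = 208 - 28 = 180
d × e = (-36, 351, 180)
|d × e| = √((-36)² + 351² + 180²) = √156897 ≈ 396.1023
area = ½ · 396.1023 ≈ 198.051

198.051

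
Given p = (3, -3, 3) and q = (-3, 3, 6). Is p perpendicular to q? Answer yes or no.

yes

p · q = 3·(-3) + (-3)·3 + 3·6 = -9 - 9 + 18 = 0
Zero, so the vectors are orthogonal.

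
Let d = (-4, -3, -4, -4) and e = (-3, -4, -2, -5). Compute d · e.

52

d · e = (-4)·(-3) + (-3)·(-4) + (-4)·(-2) + (-4)·(-5) = 12 + 12 + 8 + 20 = 52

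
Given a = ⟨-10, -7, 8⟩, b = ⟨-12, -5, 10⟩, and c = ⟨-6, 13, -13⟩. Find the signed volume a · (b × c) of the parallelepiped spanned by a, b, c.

b × c:
i: (-5)·(-13) - 10·13 = 65 - 130 = -65
j: 10·(-6) - (-12)·(-13) = -60 - 156 = -216
k: (-12)·13 - (-5)·(-6) = -156 - 30 = -186
b × c = (-65, -216, -186)
a · (b × c) = (-10)·(-65) + (-7)·(-216) + 8·(-186) = 650 + 1512 - 1488 = 674

674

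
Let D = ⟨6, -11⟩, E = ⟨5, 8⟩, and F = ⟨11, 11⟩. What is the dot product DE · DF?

DE = E − D = (-1, 19)
DF = F − D = (5, 22)
DE · DF = (-1)·5 + 19·22 = -5 + 418 = 413

413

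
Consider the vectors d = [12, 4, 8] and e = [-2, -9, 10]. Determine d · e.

d · e = 12·(-2) + 4·(-9) + 8·10 = -24 - 36 + 80 = 20

20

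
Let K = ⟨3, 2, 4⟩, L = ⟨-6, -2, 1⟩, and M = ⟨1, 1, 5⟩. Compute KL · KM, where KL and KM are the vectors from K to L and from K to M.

KL = L − K = (-9, -4, -3)
KM = M − K = (-2, -1, 1)
KL · KM = (-9)·(-2) + (-4)·(-1) + (-3)·1 = 18 + 4 - 3 = 19

19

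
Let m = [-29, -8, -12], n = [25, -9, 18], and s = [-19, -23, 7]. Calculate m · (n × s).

n × s:
i: (-9)·7 - 18·(-23) = -63 - (-414) = 351
j: 18·(-19) - 25·7 = -342 - 175 = -517
k: 25·(-23) - (-9)·(-19) = -575 - 171 = -746
n × s = (351, -517, -746)
m · (n × s) = (-29)·351 + (-8)·(-517) + (-12)·(-746) = -10179 + 4136 + 8952 = 2909

2909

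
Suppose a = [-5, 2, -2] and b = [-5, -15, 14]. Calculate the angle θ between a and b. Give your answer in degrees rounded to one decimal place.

a · b = (-5)·(-5) + 2·(-15) + (-2)·14 = 25 - 30 - 28 = -33
|a|² = 25 + 4 + 4 = 33,  |a| = √33 ≈ 5.744563
|b|² = 25 + 225 + 196 = 446,  |b| = √446 ≈ 21.118712
cos θ = -33 / (5.744563 · 21.118712) ≈ -0.27201
θ = arccos(-0.27201) ≈ 105.8°

105.8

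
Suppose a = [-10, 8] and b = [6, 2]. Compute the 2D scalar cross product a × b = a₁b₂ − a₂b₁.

-68

(-10)·2 - 8·6 = -20 - 48 = -68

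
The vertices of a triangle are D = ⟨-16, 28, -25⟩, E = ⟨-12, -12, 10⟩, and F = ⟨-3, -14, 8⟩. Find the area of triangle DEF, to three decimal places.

DE = (4, -40, 35),  DF = (13, -42, 33)
i: (-40)·33 - 35·(-42) = -1320 - (-1470) = 150
j: 35·13 - 4·33 = 455 - 132 = 323
k: 4·(-42) - (-40)·13 = -168 - (-520) = 352
DE × DF = (150, 323, 352)
|DE × DF| = √250733 ≈ 500.7325
area = ½ · 500.7325 ≈ 250.366

250.366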